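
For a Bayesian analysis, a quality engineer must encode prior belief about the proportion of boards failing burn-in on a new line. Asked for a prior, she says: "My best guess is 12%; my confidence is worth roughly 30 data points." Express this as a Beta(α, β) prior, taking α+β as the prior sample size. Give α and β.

Under the effective-sample-size interpretation, Beta(α, β) has prior mean α/(α+β) and prior sample size α+β.
So α+β = 30 and α/(α+β) = 0.12, giving α = 0.12·30 = 3.6 and β = 30 − 3.6 = 26.4.

α = 3.6, β = 26.4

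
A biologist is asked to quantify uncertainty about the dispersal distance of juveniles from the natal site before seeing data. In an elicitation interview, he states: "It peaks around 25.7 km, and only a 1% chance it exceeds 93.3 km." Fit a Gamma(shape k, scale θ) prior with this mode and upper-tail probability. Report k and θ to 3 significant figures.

Gamma(k,θ) with k>1 has mode (k−1)θ, so θ = 25.7/(k−1).
Need P(X < 93.3) = 0.99 with θ tied to k this way. Start at k = 2, θ = 25.7: P(X<93.3) ≈ 0.877.
Too low — raise k to concentrate. Iterating converges to k ≈ 3.58.
Then θ = 25.7/(3.58−1) ≈ 9.96.

k ≈ 3.58, θ ≈ 9.96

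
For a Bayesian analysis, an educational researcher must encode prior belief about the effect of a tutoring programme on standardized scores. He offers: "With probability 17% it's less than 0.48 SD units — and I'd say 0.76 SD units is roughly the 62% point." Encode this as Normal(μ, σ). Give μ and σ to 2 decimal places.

The p-quantile of Normal(μ,σ) is μ + z_p·σ, with z_{0.17} = -0.9542 and z_{0.62} = 0.3055.
Eliminate σ: μ = (z₂·x₁ − z₁·x₂)/(z₂ − z₁) = (0.3055·0.48 − (-0.9542)·0.76)/1.26 = 0.69.
Then σ = (x₂ − x₁)/(z₂ − z₁) = (0.76 − 0.48)/1.26 = 0.22.

μ = 0.69, σ = 0.22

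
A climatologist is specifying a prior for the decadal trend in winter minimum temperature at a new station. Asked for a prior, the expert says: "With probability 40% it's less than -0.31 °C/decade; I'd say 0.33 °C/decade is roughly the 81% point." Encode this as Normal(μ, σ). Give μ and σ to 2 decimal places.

For Normal(μ,σ), the p-quantile is μ + z_p·σ. Here z_{0.4} = -0.2533, z_{0.81} = 0.8779.
So -0.31 = μ − 0.2533σ and 0.33 = μ + 0.8779σ.
Subtracting: σ = (0.33 − -0.31)/(0.8779 − (-0.2533)) = 0.57.
Then μ = -0.31 − (-0.2533)·0.57 = -0.17.

μ = -0.17, σ = 0.57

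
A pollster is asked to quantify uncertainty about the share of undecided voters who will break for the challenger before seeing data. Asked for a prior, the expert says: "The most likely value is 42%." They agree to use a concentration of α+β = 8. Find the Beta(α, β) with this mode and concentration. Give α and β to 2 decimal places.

α = 3.52, β = 4.48

For α,β > 1 the Beta mode is (α−1)/(α+β−2). With α+β = 8, the mode is (α−1)/6.
Set (α−1)/6 = 0.42 → α = 1 + 0.42·6 = 3.52.
β = 8 − α = 4.48.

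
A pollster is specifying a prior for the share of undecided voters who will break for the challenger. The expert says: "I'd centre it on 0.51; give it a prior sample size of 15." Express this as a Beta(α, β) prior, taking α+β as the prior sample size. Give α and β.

α = 7.65, β = 7.35

Under the effective-sample-size interpretation, Beta(α, β) has prior mean α/(α+β) and prior sample size α+β.
So α+β = 15 and α/(α+β) = 0.51, giving α = 0.51·15 = 7.65 and β = 15 − 7.65 = 7.35.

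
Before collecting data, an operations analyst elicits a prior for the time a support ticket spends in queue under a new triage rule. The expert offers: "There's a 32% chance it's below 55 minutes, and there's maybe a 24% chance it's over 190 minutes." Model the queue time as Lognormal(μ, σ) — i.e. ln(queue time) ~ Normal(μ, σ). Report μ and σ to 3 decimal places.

μ ≈ 4.501, σ ≈ 1.056

If T ~ Lognormal(μ,σ) then ln T ~ Normal(μ,σ), so the p-quantile of ln T is μ + z_p·σ.
ln(55) = 4.007 and ln(190) = 5.247; z_{0.32} = -0.4677, z_{0.76} = 0.7063.
σ = (5.247 − 4.007)/(0.7063 − (-0.4677)) = 1.056.
μ = 4.007 − (-0.4677)·1.056 = 4.501.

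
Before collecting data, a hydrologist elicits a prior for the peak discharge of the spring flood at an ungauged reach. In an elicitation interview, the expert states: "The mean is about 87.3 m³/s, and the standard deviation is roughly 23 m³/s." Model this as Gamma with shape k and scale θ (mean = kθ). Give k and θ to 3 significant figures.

k ≈ 14.4, θ ≈ 6.06

For Gamma(k, scale θ): mean = kθ, variance = kθ², so CV = 1/√k.
CV = SD/mean = 23/87.3 = 0.2635, hence k = 1/CV² = 14.4.
Then θ = mean/k = 87.3/14.4 = 6.06.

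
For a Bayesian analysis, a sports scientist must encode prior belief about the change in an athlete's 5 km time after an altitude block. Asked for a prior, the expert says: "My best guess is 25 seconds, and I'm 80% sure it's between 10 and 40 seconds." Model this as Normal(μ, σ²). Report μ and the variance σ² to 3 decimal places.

A symmetric 80% interval runs μ ± z·σ with z = 1.282.
Half-width = 15, so σ = 15/1.282 = 11.7046 and σ² = 136.997.
μ is the stated best guess, 25.000.

μ = 25.000, σ² = 136.997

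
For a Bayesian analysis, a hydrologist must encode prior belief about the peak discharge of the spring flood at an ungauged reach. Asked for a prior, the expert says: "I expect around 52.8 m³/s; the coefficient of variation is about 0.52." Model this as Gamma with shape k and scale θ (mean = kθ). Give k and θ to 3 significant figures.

For Gamma(k, scale θ): mean = kθ, variance = kθ², so CV = 1/√k.
CV = 0.52, hence k = 1/CV² = 3.7.
Then θ = mean/k = 52.8/3.7 = 14.3.

k ≈ 3.7, θ ≈ 14.3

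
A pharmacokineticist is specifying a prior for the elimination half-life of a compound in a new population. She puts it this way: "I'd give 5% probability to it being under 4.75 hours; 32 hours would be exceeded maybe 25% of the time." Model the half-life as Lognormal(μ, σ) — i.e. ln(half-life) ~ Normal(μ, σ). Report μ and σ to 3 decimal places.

If T ~ Lognormal(μ,σ) then ln T ~ Normal(μ,σ), so the p-quantile of ln T is μ + z_p·σ.
ln(4.75) = 1.558 and ln(32) = 3.466; z_{0.05} = -1.645, z_{0.75} = 0.6745.
σ = (3.466 − 1.558)/(0.6745 − (-1.645)) = 0.822.
μ = 1.558 − (-1.645)·0.822 = 2.911.

μ ≈ 2.911, σ ≈ 0.822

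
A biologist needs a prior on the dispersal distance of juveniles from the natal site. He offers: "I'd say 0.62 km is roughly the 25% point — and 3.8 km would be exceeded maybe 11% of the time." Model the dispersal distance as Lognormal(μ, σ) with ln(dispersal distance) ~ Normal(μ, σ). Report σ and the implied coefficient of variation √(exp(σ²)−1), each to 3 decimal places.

If T ~ Lognormal(μ,σ) then ln T ~ Normal(μ,σ), so the p-quantile of ln T is μ + z_p·σ.
ln(0.62) = -0.478 and ln(3.8) = 1.335; z_{0.25} = -0.6745, z_{0.89} = 1.227.
σ = (1.335 − -0.478)/(1.227 − (-0.6745)) = 0.954.
μ = -0.478 − (-0.6745)·0.954 = 0.165.
CV = √(exp(σ²)−1) = √(exp(0.9096)−1) = 1.218.

σ ≈ 0.954, CV ≈ 1.218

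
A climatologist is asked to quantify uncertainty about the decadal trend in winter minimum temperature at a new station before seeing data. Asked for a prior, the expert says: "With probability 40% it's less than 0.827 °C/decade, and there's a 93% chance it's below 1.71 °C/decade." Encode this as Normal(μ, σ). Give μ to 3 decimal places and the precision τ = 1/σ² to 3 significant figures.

The p-quantile of Normal(μ,σ) is μ + z_p·σ, with z_{0.4} = -0.2533 and z_{0.93} = 1.476.
Eliminate σ: μ = (z₂·x₁ − z₁·x₂)/(z₂ − z₁) = (1.476·0.827 − (-0.2533)·1.71)/1.729 = 0.956.
Then σ = (x₂ − x₁)/(z₂ − z₁) = (1.71 − 0.827)/1.729 = 0.511.
Precision τ = 1/σ² = 1/0.5107² = 3.83.

μ = 0.956, τ = 3.83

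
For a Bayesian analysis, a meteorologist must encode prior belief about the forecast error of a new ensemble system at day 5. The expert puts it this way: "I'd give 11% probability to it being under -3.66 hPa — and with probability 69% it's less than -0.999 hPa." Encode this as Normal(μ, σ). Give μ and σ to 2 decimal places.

μ = -1.77, σ = 1.54

The p-quantile of Normal(μ,σ) is μ + z_p·σ, with z_{0.11} = -1.227 and z_{0.69} = 0.4959.
Eliminate σ: μ = (z₂·x₁ − z₁·x₂)/(z₂ − z₁) = (0.4959·-3.66 − (-1.227)·-0.999)/1.722 = -1.77.
Then σ = (x₂ − x₁)/(z₂ − z₁) = (-0.999 − -3.66)/1.722 = 1.54.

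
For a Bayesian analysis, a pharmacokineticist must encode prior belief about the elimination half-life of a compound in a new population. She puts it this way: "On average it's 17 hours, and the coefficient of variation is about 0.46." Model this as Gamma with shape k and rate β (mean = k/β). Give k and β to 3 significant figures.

k ≈ 4.73, β ≈ 0.278

For Gamma(k, rate β): mean = k/β, variance = k/β², so CV = 1/√k.
CV = 0.46, hence k = 1/CV² = 4.73.
Then β = k/mean = 4.73/17 = 0.278.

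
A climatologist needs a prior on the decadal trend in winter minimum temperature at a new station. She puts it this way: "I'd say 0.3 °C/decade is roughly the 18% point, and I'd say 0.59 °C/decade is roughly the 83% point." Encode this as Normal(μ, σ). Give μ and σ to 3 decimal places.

The p-quantile of Normal(μ,σ) is μ + z_p·σ, with z_{0.18} = -0.9154 and z_{0.83} = 0.9542.
Eliminate σ: μ = (z₂·x₁ − z₁·x₂)/(z₂ − z₁) = (0.9542·0.3 − (-0.9154)·0.59)/1.87 = 0.442.
Then σ = (x₂ − x₁)/(z₂ − z₁) = (0.59 − 0.3)/1.87 = 0.155.

μ = 0.442, σ = 0.155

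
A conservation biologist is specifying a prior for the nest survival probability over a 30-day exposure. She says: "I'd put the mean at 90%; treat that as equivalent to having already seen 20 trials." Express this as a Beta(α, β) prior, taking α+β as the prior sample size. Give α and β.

α = 18, β = 2

Under the effective-sample-size interpretation, Beta(α, β) has prior mean α/(α+β) and prior sample size α+β.
So α+β = 20 and α/(α+β) = 0.9, giving α = 0.9·20 = 18 and β = 20 − 18 = 2.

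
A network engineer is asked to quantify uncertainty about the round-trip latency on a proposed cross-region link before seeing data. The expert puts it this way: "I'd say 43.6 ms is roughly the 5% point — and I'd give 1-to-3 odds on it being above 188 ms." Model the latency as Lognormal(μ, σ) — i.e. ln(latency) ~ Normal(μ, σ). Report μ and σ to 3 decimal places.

μ ≈ 4.811, σ ≈ 0.630

If T ~ Lognormal(μ,σ) then ln T ~ Normal(μ,σ), so the p-quantile of ln T is μ + z_p·σ.
ln(43.6) = 3.775 and ln(188) = 5.236; z_{0.05} = -1.645, z_{0.75} = 0.6745.
σ = (5.236 − 3.775)/(0.6745 − (-1.645)) = 0.630.
μ = 3.775 − (-1.645)·0.630 = 4.811.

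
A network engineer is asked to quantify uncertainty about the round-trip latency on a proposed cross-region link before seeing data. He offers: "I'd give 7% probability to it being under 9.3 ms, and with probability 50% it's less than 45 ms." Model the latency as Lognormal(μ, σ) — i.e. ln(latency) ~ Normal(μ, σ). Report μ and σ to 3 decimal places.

If T ~ Lognormal(μ,σ) then ln T ~ Normal(μ,σ), so the p-quantile of ln T is μ + z_p·σ.
ln(9.3) = 2.23 and ln(45) = 3.807; z_{0.07} = -1.476, z_{0.5} = 0.
σ = (3.807 − 2.23)/(0 − (-1.476)) = 1.068.
μ = 2.23 − (-1.476)·1.068 = 3.807.

μ ≈ 3.807, σ ≈ 1.068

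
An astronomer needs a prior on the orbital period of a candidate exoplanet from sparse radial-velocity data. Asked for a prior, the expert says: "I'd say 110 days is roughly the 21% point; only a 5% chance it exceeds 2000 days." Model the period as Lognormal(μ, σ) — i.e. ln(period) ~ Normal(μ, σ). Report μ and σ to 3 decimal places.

If T ~ Lognormal(μ,σ) then ln T ~ Normal(μ,σ), so the p-quantile of ln T is μ + z_p·σ.
ln(110) = 4.7 and ln(2000) = 7.601; z_{0.21} = -0.8064, z_{0.95} = 1.645.
σ = (7.601 − 4.7)/(1.645 − (-0.8064)) = 1.183.
μ = 4.7 − (-0.8064)·1.183 = 5.655.

μ ≈ 5.655, σ ≈ 1.183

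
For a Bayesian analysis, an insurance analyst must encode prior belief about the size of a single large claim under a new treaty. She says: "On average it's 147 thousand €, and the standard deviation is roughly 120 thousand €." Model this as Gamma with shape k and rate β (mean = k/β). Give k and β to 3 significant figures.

k ≈ 1.5, β ≈ 0.0102

For Gamma(k, rate β): mean = k/β, variance = k/β², so CV = 1/√k.
CV = SD/mean = 120/147 = 0.8163, hence k = 1/CV² = 1.5.
Then β = k/mean = 1.5/147 = 0.0102.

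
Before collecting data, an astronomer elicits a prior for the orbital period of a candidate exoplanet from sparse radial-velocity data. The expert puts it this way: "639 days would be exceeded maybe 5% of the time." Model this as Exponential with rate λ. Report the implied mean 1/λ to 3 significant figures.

P(T > 639.0) = e^(−λ·639.0) = 0.05, so λ = −ln(0.05)/639.0 = 0.00469.
Mean = 1/λ = 213 days.

mean ≈ 213 days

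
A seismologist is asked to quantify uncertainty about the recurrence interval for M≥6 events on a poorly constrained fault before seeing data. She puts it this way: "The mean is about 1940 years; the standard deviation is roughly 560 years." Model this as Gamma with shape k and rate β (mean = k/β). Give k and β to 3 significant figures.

k ≈ 12, β ≈ 0.00619

For Gamma(k, rate β): mean = k/β, variance = k/β², so CV = 1/√k.
CV = SD/mean = 560/1940 = 0.2887, hence k = 1/CV² = 12.
Then β = k/mean = 12/1940 = 0.00619.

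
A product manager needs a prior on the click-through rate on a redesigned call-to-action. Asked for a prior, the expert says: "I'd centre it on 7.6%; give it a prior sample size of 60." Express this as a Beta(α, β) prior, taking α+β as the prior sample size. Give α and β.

α = 4.56, β = 55.44

Under the effective-sample-size interpretation, Beta(α, β) has prior mean α/(α+β) and prior sample size α+β.
So α+β = 60 and α/(α+β) = 0.076, giving α = 0.076·60 = 4.56 and β = 60 − 4.56 = 55.44.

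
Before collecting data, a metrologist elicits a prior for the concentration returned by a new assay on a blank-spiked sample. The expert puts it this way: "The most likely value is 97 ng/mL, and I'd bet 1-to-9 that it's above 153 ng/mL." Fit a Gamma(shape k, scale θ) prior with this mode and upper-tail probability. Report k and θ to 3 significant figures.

Gamma(k,θ) with k>1 has mode (k−1)θ, so θ = 97/(k−1).
Need P(X < 153) = 0.9 with θ tied to k this way. Start at k = 2, θ = 97: P(X<153) ≈ 0.468.
Too low — raise k to concentrate. Iterating converges to k ≈ 10.
Then θ = 97/(10−1) ≈ 10.7.

k ≈ 10, θ ≈ 10.7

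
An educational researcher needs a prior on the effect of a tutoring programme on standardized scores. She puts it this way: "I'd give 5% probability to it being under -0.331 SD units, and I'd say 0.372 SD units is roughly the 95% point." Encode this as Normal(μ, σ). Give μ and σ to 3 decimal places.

μ = 0.021, σ = 0.214

The p-quantile of Normal(μ,σ) is μ + z_p·σ, with z_{0.05} = -1.645 and z_{0.95} = 1.645.
Eliminate σ: μ = (z₂·x₁ − z₁·x₂)/(z₂ − z₁) = (1.645·-0.331 − (-1.645)·0.372)/3.29 = 0.021.
Then σ = (x₂ − x₁)/(z₂ − z₁) = (0.372 − -0.331)/3.29 = 0.214.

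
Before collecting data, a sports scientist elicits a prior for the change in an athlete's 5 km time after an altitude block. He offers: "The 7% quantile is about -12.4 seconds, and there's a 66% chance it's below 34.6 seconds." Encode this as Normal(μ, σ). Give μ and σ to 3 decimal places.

The p-quantile of Normal(μ,σ) is μ + z_p·σ, with z_{0.07} = -1.476 and z_{0.66} = 0.4125.
Eliminate σ: μ = (z₂·x₁ − z₁·x₂)/(z₂ − z₁) = (0.4125·-12.4 − (-1.476)·34.6)/1.888 = 24.333.
Then σ = (x₂ − x₁)/(z₂ − z₁) = (34.6 − -12.4)/1.888 = 24.891.

μ = 24.333, σ = 24.891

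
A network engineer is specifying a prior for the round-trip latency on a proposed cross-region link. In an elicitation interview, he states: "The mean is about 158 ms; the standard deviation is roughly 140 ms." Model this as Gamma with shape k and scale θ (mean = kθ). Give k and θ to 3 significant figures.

For Gamma(k, scale θ): mean = kθ, variance = kθ², so CV = 1/√k.
CV = SD/mean = 140/158 = 0.8861, hence k = 1/CV² = 1.27.
Then θ = mean/k = 158/1.27 = 124.

k ≈ 1.27, θ ≈ 124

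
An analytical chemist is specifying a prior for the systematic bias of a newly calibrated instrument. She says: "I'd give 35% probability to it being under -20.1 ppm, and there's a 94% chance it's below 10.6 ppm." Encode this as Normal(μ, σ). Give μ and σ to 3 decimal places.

The p-quantile of Normal(μ,σ) is μ + z_p·σ, with z_{0.35} = -0.3853 and z_{0.94} = 1.555.
Eliminate σ: μ = (z₂·x₁ − z₁·x₂)/(z₂ − z₁) = (1.555·-20.1 − (-0.3853)·10.6)/1.94 = -14.003.
Then σ = (x₂ − x₁)/(z₂ − z₁) = (10.6 − -20.1)/1.94 = 15.824.

μ = -14.003, σ = 15.824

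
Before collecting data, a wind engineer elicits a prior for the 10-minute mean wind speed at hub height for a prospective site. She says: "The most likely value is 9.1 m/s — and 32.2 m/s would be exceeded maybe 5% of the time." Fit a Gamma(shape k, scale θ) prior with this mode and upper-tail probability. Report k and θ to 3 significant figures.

Gamma(k,θ) with k>1 has mode (k−1)θ, so θ = 9.1/(k−1).
Need P(X < 32.2) = 0.95 with θ tied to k this way. Start at k = 2, θ = 9.1: P(X<32.2) ≈ 0.868.
Too low — raise k to concentrate. Iterating converges to k ≈ 2.61.
Then θ = 9.1/(2.61−1) ≈ 5.64.

k ≈ 2.61, θ ≈ 5.64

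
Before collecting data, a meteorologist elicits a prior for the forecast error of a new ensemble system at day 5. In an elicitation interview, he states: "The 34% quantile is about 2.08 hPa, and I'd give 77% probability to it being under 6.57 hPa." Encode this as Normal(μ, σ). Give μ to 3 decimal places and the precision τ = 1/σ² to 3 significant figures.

μ = 3.689, τ = 0.0657

For Normal(μ,σ), the p-quantile is μ + z_p·σ. Here z_{0.34} = -0.4125, z_{0.77} = 0.7388.
So 2.08 = μ − 0.4125σ and 6.57 = μ + 0.7388σ.
Subtracting: σ = (6.57 − 2.08)/(0.7388 − (-0.4125)) = 3.900.
Then μ = 2.08 − (-0.4125)·3.900 = 3.689.
Precision τ = 1/σ² = 1/3.9² = 0.0657.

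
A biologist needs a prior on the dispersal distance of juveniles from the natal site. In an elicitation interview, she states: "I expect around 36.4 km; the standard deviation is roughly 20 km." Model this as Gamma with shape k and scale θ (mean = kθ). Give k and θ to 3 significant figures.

k ≈ 3.31, θ ≈ 11

For Gamma(k, scale θ): mean = kθ, variance = kθ², so CV = 1/√k.
CV = SD/mean = 20/36.4 = 0.5495, hence k = 1/CV² = 3.31.
Then θ = mean/k = 36.4/3.31 = 11.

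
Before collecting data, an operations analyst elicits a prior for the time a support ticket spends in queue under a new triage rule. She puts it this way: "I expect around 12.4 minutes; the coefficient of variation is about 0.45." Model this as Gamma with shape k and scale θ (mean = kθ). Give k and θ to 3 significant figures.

For Gamma(k, scale θ): mean = kθ, variance = kθ², so CV = 1/√k.
CV = 0.45, hence k = 1/CV² = 4.94.
Then θ = mean/k = 12.4/4.94 = 2.51.

k ≈ 4.94, θ ≈ 2.51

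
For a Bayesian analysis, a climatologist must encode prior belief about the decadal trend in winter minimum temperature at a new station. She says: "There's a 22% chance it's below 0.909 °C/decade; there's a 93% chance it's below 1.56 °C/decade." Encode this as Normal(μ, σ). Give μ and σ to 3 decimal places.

For Normal(μ,σ), the p-quantile is μ + z_p·σ. Here z_{0.22} = -0.7722, z_{0.93} = 1.476.
So 0.909 = μ − 0.7722σ and 1.56 = μ + 1.476σ.
Subtracting: σ = (1.56 − 0.909)/(1.476 − (-0.7722)) = 0.290.
Then μ = 0.909 − (-0.7722)·0.290 = 1.133.

μ = 1.133, σ = 0.290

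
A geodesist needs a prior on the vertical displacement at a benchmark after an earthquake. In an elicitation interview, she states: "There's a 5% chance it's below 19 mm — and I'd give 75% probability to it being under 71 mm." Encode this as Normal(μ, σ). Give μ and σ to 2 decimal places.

The p-quantile of Normal(μ,σ) is μ + z_p·σ, with z_{0.05} = -1.645 and z_{0.75} = 0.6745.
Eliminate σ: μ = (z₂·x₁ − z₁·x₂)/(z₂ − z₁) = (0.6745·19 − (-1.645)·71)/2.319 = 55.88.
Then σ = (x₂ − x₁)/(z₂ − z₁) = (71 − 19)/2.319 = 22.42.

μ = 55.88, σ = 22.42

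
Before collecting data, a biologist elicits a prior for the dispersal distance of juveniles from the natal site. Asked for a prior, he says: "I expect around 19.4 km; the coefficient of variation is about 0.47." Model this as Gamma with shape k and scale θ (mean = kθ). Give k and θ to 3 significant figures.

k ≈ 4.53, θ ≈ 4.29

For Gamma(k, scale θ): mean = kθ, variance = kθ², so CV = 1/√k.
CV = 0.47, hence k = 1/CV² = 4.53.
Then θ = mean/k = 19.4/4.53 = 4.29.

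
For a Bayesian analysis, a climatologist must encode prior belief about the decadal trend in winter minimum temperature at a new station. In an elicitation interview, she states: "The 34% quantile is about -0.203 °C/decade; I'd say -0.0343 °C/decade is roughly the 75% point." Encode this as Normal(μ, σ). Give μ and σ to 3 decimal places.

μ = -0.139, σ = 0.155

The p-quantile of Normal(μ,σ) is μ + z_p·σ, with z_{0.34} = -0.4125 and z_{0.75} = 0.6745.
Eliminate σ: μ = (z₂·x₁ − z₁·x₂)/(z₂ − z₁) = (0.6745·-0.203 − (-0.4125)·-0.0343)/1.087 = -0.139.
Then σ = (x₂ − x₁)/(z₂ − z₁) = (-0.0343 − -0.203)/1.087 = 0.155.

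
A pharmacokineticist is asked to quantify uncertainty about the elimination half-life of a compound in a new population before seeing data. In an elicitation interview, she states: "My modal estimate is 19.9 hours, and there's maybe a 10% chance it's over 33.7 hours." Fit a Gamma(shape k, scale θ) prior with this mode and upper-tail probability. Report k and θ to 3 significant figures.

k ≈ 7.82, θ ≈ 2.92

Gamma(k,θ) with k>1 has mode (k−1)θ, so θ = 19.9/(k−1).
Need P(X < 33.7) = 0.9 with θ tied to k this way. Start at k = 2, θ = 19.9: P(X<33.7) ≈ 0.505.
Too low — raise k to concentrate. Iterating converges to k ≈ 7.82.
Then θ = 19.9/(7.82−1) ≈ 2.92.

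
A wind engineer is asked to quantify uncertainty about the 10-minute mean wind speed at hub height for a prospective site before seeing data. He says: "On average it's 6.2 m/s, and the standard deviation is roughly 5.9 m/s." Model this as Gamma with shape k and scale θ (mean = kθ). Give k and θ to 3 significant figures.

k ≈ 1.1, θ ≈ 5.61

For Gamma(k, scale θ): mean = kθ, variance = kθ², so CV = 1/√k.
CV = SD/mean = 5.9/6.2 = 0.9516, hence k = 1/CV² = 1.1.
Then θ = mean/k = 6.2/1.1 = 5.61.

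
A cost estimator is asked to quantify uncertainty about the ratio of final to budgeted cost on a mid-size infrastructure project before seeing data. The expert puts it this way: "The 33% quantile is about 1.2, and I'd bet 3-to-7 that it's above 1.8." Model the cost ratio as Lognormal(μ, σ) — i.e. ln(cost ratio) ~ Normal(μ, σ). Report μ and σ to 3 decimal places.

μ ≈ 0.367, σ ≈ 0.420

If T ~ Lognormal(μ,σ) then ln T ~ Normal(μ,σ), so the p-quantile of ln T is μ + z_p·σ.
ln(1.2) = 0.1823 and ln(1.8) = 0.5878; z_{0.33} = -0.4399, z_{0.7} = 0.5244.
σ = (0.5878 − 0.1823)/(0.5244 − (-0.4399)) = 0.420.
μ = 0.1823 − (-0.4399)·0.420 = 0.367.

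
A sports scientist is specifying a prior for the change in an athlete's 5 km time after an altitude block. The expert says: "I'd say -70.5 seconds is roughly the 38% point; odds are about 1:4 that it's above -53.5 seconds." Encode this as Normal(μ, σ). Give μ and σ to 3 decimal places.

μ = -65.973, σ = 14.820

For Normal(μ,σ), the p-quantile is μ + z_p·σ. Here z_{0.38} = -0.3055, z_{0.8} = 0.8416.
So -70.5 = μ − 0.3055σ and -53.5 = μ + 0.8416σ.
Subtracting: σ = (-53.5 − -70.5)/(0.8416 − (-0.3055)) = 14.820.
Then μ = -70.5 − (-0.3055)·14.820 = -65.973.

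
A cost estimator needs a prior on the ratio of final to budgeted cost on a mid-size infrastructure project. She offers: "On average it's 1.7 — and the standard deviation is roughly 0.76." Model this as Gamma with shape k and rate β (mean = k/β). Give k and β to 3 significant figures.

For Gamma(k, rate β): mean = k/β, variance = k/β², so CV = 1/√k.
CV = SD/mean = 0.76/1.7 = 0.4471, hence k = 1/CV² = 5.
Then β = k/mean = 5/1.7 = 2.94.

k ≈ 5, β ≈ 2.94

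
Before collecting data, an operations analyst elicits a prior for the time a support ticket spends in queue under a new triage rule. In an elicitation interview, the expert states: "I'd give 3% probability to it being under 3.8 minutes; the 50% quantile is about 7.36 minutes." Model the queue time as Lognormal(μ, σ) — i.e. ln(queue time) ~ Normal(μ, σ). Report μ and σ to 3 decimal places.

If T ~ Lognormal(μ,σ) then ln T ~ Normal(μ,σ), so the p-quantile of ln T is μ + z_p·σ.
ln(3.8) = 1.335 and ln(7.36) = 1.996; z_{0.03} = -1.881, z_{0.5} = 0.
σ = (1.996 − 1.335)/(0 − (-1.881)) = 0.351.
μ = 1.335 − (-1.881)·0.351 = 1.996.

μ ≈ 1.996, σ ≈ 0.351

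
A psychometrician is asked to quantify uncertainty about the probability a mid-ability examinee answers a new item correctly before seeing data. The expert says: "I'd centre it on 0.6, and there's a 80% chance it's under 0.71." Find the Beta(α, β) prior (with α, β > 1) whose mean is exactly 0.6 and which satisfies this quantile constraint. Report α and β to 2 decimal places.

α ≈ 8.66, β ≈ 5.77

With mean 0.6 fixed, write α = 0.6s, β = 0.4s where s = α+β.
Need P(θ < 0.71) = 0.8 under Beta(0.6s, 0.4s). Normal approximation: (q−m)/√(m(1−m)/s) ≈ z_{0.8} = 0.842, so s ≈ 0.6·0.4·(0.842)²/(0.71−0.6)² = 14.0.
At s = 14.0: P(θ<0.71) ≈ 0.796. Adjusting to match 0.8 gives s ≈ 14.44.
So α = 0.6·14.44 ≈ 8.66, β = 0.4·14.44 ≈ 5.77.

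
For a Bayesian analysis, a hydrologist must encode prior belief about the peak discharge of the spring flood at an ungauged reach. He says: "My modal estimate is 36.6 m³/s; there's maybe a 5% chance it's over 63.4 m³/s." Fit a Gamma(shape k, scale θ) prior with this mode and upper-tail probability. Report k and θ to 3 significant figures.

k ≈ 10.2, θ ≈ 3.96

Gamma(k,θ) with k>1 has mode (k−1)θ, so θ = 36.6/(k−1).
Need P(X < 63.4) = 0.95 with θ tied to k this way. Start at k = 2, θ = 36.6: P(X<63.4) ≈ 0.517.
Too low — raise k to concentrate. Iterating converges to k ≈ 10.2.
Then θ = 36.6/(10.2−1) ≈ 3.96.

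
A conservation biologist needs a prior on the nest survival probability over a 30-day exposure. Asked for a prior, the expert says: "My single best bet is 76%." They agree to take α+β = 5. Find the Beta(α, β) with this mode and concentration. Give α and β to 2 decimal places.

For α,β > 1 the Beta mode is (α−1)/(α+β−2). With α+β = 5, the mode is (α−1)/3.
Set (α−1)/3 = 0.76 → α = 1 + 0.76·3 = 3.28.
β = 5 − α = 1.72.

α = 3.28, β = 1.72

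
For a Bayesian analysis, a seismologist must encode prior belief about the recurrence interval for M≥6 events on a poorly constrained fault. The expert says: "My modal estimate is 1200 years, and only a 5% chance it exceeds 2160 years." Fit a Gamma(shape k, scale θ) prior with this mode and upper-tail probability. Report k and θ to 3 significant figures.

Gamma(k,θ) with k>1 has mode (k−1)θ, so θ = 1200/(k−1).
Need P(X < 2160) = 0.95 with θ tied to k this way. Start at k = 2, θ = 1200: P(X<2160) ≈ 0.537.
Too low — raise k to concentrate. Iterating converges to k ≈ 9.07.
Then θ = 1200/(9.07−1) ≈ 149.

k ≈ 9.07, θ ≈ 149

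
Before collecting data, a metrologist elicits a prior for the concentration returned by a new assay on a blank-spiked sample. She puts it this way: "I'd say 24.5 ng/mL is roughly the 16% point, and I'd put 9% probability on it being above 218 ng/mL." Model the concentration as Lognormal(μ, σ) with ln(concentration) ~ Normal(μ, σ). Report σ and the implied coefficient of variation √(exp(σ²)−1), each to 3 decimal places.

If T ~ Lognormal(μ,σ) then ln T ~ Normal(μ,σ), so the p-quantile of ln T is μ + z_p·σ.
ln(24.5) = 3.199 and ln(218) = 5.384; z_{0.16} = -0.9945, z_{0.91} = 1.341.
σ = (5.384 − 3.199)/(1.341 − (-0.9945)) = 0.936.
μ = 3.199 − (-0.9945)·0.936 = 4.130.
CV = √(exp(σ²)−1) = √(exp(0.8761)−1) = 1.184.

σ ≈ 0.936, CV ≈ 1.184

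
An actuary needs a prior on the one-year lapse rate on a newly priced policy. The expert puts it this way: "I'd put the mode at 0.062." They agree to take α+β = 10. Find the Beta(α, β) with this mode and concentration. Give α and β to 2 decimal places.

α = 1.50, β = 8.50

For α,β > 1 the Beta mode is (α−1)/(α+β−2). With α+β = 10, the mode is (α−1)/8.
Set (α−1)/8 = 0.062 → α = 1 + 0.062·8 = 1.50.
β = 10 − α = 8.50.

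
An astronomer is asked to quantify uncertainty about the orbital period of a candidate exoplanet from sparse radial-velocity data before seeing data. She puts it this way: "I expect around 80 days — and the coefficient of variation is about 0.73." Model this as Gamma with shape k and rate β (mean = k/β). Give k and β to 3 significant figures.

For Gamma(k, rate β): mean = k/β, variance = k/β², so CV = 1/√k.
CV = 0.73, hence k = 1/CV² = 1.88.
Then β = k/mean = 1.88/80 = 0.0235.

k ≈ 1.88, β ≈ 0.0235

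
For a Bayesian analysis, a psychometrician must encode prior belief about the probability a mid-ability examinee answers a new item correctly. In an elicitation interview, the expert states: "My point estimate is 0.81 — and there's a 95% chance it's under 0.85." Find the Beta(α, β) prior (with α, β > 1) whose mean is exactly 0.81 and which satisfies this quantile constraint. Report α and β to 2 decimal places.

With mean 0.81 fixed, write α = 0.81s, β = 0.19s where s = α+β.
Need P(θ < 0.85) = 0.95 under Beta(0.81s, 0.19s). Normal approximation: (q−m)/√(m(1−m)/s) ≈ z_{0.95} = 1.64, so s ≈ 0.81·0.19·(1.64)²/(0.85−0.81)² = 260.2.
At s = 260.2: P(θ<0.85) ≈ 0.957. Adjusting to match 0.95 gives s ≈ 240.70.
So α = 0.81·240.70 ≈ 194.97, β = 0.19·240.70 ≈ 45.73.

α ≈ 194.97, β ≈ 45.73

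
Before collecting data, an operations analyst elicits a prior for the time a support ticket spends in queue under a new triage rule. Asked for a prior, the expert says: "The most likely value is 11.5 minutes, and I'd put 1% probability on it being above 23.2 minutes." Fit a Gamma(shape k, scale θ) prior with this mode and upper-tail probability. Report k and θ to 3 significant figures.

k ≈ 11, θ ≈ 1.16

Gamma(k,θ) with k>1 has mode (k−1)θ, so θ = 11.5/(k−1).
Need P(X < 23.2) = 0.99 with θ tied to k this way. Start at k = 2, θ = 11.5: P(X<23.2) ≈ 0.599.
Too low — raise k to concentrate. Iterating converges to k ≈ 11.
Then θ = 11.5/(11−1) ≈ 1.16.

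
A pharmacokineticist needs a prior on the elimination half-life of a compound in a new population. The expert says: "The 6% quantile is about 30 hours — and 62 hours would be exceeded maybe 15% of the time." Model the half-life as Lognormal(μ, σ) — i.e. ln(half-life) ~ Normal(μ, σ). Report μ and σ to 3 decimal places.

μ ≈ 3.837, σ ≈ 0.280

If T ~ Lognormal(μ,σ) then ln T ~ Normal(μ,σ), so the p-quantile of ln T is μ + z_p·σ.
ln(30) = 3.401 and ln(62) = 4.127; z_{0.06} = -1.555, z_{0.85} = 1.036.
σ = (4.127 − 3.401)/(1.036 − (-1.555)) = 0.280.
μ = 3.401 − (-1.555)·0.280 = 3.837.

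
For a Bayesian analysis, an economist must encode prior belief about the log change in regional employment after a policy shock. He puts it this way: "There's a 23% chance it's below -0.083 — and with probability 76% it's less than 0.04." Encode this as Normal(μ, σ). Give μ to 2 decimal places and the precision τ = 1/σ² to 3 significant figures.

For Normal(μ,σ), the p-quantile is μ + z_p·σ. Here z_{0.23} = -0.7388, z_{0.76} = 0.7063.
So -0.083 = μ − 0.7388σ and 0.04 = μ + 0.7063σ.
Subtracting: σ = (0.04 − -0.083)/(0.7063 − (-0.7388)) = 0.09.
Then μ = -0.083 − (-0.7388)·0.09 = -0.02.
Precision τ = 1/σ² = 1/0.08511² = 138.

μ = -0.02, τ = 138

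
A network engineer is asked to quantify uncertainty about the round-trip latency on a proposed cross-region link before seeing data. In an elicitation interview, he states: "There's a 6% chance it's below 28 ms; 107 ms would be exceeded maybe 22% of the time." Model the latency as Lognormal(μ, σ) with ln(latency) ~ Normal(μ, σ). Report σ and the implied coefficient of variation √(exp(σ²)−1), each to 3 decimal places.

σ ≈ 0.576, CV ≈ 0.627

If T ~ Lognormal(μ,σ) then ln T ~ Normal(μ,σ), so the p-quantile of ln T is μ + z_p·σ.
ln(28) = 3.332 and ln(107) = 4.673; z_{0.06} = -1.555, z_{0.78} = 0.7722.
σ = (4.673 − 3.332)/(0.7722 − (-1.555)) = 0.576.
μ = 3.332 − (-1.555)·0.576 = 4.228.
CV = √(exp(σ²)−1) = √(exp(0.3319)−1) = 0.627.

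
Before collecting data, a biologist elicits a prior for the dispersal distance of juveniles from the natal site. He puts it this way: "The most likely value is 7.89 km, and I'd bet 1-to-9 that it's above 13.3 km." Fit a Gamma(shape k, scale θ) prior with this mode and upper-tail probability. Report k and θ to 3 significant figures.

Gamma(k,θ) with k>1 has mode (k−1)θ, so θ = 7.89/(k−1).
Need P(X < 13.3) = 0.9 with θ tied to k this way. Start at k = 2, θ = 7.89: P(X<13.3) ≈ 0.502.
Too low — raise k to concentrate. Iterating converges to k ≈ 7.94.
Then θ = 7.89/(7.94−1) ≈ 1.14.

k ≈ 7.94, θ ≈ 1.14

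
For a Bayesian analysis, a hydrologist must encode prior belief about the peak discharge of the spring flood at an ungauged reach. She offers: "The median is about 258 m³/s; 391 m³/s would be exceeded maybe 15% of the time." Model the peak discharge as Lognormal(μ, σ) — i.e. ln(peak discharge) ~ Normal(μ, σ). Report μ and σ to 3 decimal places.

If T ~ Lognormal(μ,σ) then ln T ~ Normal(μ,σ), so the p-quantile of ln T is μ + z_p·σ.
ln(258) = 5.553 and ln(391) = 5.969; z_{0.5} = 0, z_{0.85} = 1.036.
σ = (5.969 − 5.553)/(1.036 − (0)) = 0.401.
μ = 5.553 − (0)·0.401 = 5.553.

μ ≈ 5.553, σ ≈ 0.401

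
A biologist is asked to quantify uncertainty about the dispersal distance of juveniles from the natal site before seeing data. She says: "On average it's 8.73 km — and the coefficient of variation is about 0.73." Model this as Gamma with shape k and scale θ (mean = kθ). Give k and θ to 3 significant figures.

k ≈ 1.88, θ ≈ 4.65

For Gamma(k, scale θ): mean = kθ, variance = kθ², so CV = 1/√k.
CV = 0.73, hence k = 1/CV² = 1.88.
Then θ = mean/k = 8.73/1.88 = 4.65.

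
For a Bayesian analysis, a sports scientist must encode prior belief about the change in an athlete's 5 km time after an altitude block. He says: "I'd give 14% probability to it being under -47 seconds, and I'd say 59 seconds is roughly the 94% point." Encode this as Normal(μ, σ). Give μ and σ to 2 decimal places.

μ = -3.54, σ = 40.23

The p-quantile of Normal(μ,σ) is μ + z_p·σ, with z_{0.14} = -1.08 and z_{0.94} = 1.555.
Eliminate σ: μ = (z₂·x₁ − z₁·x₂)/(z₂ − z₁) = (1.555·-47 − (-1.08)·59)/2.635 = -3.54.
Then σ = (x₂ − x₁)/(z₂ − z₁) = (59 − -47)/2.635 = 40.23.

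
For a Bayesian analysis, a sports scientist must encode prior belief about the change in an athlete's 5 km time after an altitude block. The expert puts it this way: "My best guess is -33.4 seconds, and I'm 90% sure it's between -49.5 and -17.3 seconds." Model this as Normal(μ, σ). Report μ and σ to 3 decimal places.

μ = -33.400, σ = 9.788

A symmetric 90% interval runs μ ± z·σ with z = 1.645.
Half-width = 16.1, so σ = 16.1/1.645 = 9.788.
μ is the stated best guess, -33.400.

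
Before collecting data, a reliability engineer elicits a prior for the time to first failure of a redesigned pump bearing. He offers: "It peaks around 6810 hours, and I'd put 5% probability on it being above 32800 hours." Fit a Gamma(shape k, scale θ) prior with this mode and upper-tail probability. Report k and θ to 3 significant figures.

k ≈ 1.98, θ ≈ 6970

Gamma(k,θ) with k>1 has mode (k−1)θ, so θ = 6810/(k−1).
Need P(X < 32800) = 0.95 with θ tied to k this way. Start at k = 2, θ = 6810: P(X<32800) ≈ 0.953.
Too high — lower k to spread out. Iterating converges to k ≈ 1.98.
Then θ = 6810/(1.98−1) ≈ 6970.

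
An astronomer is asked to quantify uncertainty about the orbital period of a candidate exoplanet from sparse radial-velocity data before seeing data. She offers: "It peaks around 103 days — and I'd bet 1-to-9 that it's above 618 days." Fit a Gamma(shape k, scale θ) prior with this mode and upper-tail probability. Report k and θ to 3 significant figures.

k ≈ 1.53, θ ≈ 195

Gamma(k,θ) with k>1 has mode (k−1)θ, so θ = 103/(k−1).
Need P(X < 618) = 0.9 with θ tied to k this way. Start at k = 2, θ = 103: P(X<618) ≈ 0.983.
Too high — lower k to spread out. Iterating converges to k ≈ 1.53.
Then θ = 103/(1.53−1) ≈ 195.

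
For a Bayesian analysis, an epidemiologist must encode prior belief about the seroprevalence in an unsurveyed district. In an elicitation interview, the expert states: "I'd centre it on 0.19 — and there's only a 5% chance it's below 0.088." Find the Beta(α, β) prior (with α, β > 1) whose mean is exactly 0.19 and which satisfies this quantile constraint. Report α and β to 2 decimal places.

α ≈ 5.85, β ≈ 24.94

With mean 0.19 fixed, write α = 0.19s, β = 0.81s where s = α+β.
Need P(θ < 0.088) = 0.05 under Beta(0.19s, 0.81s). Normal approximation: (q−m)/√(m(1−m)/s) ≈ z_{0.05} = -1.64, so s ≈ 0.19·0.81·(-1.64)²/(0.088−0.19)² = 40.0.
At s = 40.0: P(θ<0.088) ≈ 0.028. Adjusting to match 0.05 gives s ≈ 30.78.
So α = 0.19·30.78 ≈ 5.85, β = 0.81·30.78 ≈ 24.94.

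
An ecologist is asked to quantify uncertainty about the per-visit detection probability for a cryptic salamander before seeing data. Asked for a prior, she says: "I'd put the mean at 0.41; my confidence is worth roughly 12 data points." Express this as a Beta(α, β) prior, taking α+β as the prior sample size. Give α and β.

Under the effective-sample-size interpretation, Beta(α, β) has prior mean α/(α+β) and prior sample size α+β.
So α+β = 12 and α/(α+β) = 0.41, giving α = 0.41·12 = 4.92 and β = 12 − 4.92 = 7.08.

α = 4.92, β = 7.08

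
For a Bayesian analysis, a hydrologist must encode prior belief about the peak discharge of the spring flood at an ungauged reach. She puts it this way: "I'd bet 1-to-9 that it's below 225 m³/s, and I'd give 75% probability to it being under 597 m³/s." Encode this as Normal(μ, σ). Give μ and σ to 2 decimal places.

μ = 468.73, σ = 190.18

For Normal(μ,σ), the p-quantile is μ + z_p·σ. Here z_{0.1} = -1.282, z_{0.75} = 0.6745.
So 225 = μ − 1.282σ and 597 = μ + 0.6745σ.
Subtracting: σ = (597 − 225)/(0.6745 − (-1.282)) = 190.18.
Then μ = 225 − (-1.282)·190.18 = 468.73.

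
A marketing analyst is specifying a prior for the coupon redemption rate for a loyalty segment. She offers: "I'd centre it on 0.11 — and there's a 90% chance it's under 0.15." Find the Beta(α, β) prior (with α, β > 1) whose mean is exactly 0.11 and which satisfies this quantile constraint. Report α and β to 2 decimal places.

With mean 0.11 fixed, write α = 0.11s, β = 0.89s where s = α+β.
Need P(θ < 0.15) = 0.9 under Beta(0.11s, 0.89s). Normal approximation: (q−m)/√(m(1−m)/s) ≈ z_{0.9} = 1.28, so s ≈ 0.11·0.89·(1.28)²/(0.15−0.11)² = 100.5.
At s = 100.5: P(θ<0.15) ≈ 0.894. Adjusting to match 0.9 gives s ≈ 106.74.
So α = 0.11·106.74 ≈ 11.74, β = 0.89·106.74 ≈ 95.00.

α ≈ 11.74, β ≈ 95.00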